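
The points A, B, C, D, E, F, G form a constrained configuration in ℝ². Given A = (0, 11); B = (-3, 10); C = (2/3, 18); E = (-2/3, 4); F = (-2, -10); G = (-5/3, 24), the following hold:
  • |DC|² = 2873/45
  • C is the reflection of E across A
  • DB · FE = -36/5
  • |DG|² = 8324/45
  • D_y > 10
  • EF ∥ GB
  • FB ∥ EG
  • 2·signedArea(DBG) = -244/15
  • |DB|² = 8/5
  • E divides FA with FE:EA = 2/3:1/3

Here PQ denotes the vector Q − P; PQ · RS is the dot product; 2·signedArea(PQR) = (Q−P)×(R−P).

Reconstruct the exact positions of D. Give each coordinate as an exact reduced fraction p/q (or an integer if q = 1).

1. D_x = -9/5  [2·signedArea(DBG) = -244/15 ∩ DB · FE = -36/5]
2. D_y = 52/5  [2·signedArea(DBG) = -244/15 ∩ DB · FE = -36/5]
   → D = (-9/5, 52/5)

D = (-9/5, 52/5)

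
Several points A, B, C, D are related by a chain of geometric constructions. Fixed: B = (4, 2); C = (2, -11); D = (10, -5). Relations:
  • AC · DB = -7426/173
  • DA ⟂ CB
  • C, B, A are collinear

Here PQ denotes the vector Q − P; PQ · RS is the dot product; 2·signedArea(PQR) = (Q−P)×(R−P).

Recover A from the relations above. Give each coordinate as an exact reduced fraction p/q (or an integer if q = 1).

A = (534/173, -681/173)

1. A_x = 534/173  [C, B, A are collinear ∩ DA ⟂ CB]
2. A_y = -681/173  [C, B, A are collinear ∩ DA ⟂ CB]
   → A = (534/173, -681/173)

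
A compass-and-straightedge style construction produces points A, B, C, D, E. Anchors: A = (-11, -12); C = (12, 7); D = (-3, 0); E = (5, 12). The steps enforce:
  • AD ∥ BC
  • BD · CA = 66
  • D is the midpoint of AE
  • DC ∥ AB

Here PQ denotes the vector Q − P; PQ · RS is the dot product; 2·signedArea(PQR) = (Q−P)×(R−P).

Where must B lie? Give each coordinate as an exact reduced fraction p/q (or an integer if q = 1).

B = (4, -5)

1. B_x = 4  [AD ∥ BC ∩ DC ∥ AB]
2. B_y = -5  [AD ∥ BC ∩ DC ∥ AB]
   → B = (4, -5)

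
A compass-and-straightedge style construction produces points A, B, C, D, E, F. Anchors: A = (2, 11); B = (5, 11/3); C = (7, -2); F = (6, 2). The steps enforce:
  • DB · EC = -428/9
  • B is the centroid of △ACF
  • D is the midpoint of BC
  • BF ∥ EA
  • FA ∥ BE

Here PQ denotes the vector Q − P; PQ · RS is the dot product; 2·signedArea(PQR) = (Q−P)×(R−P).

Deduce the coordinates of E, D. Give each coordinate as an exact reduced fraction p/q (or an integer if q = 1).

1. E_x = 1  [BF ∥ EA ∩ FA ∥ BE]
2. E_y = 38/3  [BF ∥ EA ∩ FA ∥ BE]
   → E = (1, 38/3)
3. D_x = 6  [D is the midpoint of BC]
4. D_y = 5/6  [D is the midpoint of BC]
   → D = (6, 5/6)

D = (6, 5/6)
E = (1, 38/3)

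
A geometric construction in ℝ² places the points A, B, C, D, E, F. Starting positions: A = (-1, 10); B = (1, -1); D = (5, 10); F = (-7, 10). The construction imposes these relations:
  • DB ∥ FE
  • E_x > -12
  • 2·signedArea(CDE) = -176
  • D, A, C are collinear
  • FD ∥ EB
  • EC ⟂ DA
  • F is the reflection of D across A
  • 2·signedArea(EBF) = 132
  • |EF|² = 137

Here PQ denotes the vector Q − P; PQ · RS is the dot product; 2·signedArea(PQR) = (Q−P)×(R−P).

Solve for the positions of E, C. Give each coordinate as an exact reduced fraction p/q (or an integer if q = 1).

C = (-11, 10)
E = (-11, -1)

1. E_x = -11  [FD ∥ EB ∩ DB ∥ FE]
2. E_y = -1  [FD ∥ EB ∩ DB ∥ FE]
   → E = (-11, -1)
3. C_x = -11  [D, A, C are collinear ∩ EC ⟂ DA]
4. C_y = 10  [D, A, C are collinear ∩ EC ⟂ DA]
   → C = (-11, 10)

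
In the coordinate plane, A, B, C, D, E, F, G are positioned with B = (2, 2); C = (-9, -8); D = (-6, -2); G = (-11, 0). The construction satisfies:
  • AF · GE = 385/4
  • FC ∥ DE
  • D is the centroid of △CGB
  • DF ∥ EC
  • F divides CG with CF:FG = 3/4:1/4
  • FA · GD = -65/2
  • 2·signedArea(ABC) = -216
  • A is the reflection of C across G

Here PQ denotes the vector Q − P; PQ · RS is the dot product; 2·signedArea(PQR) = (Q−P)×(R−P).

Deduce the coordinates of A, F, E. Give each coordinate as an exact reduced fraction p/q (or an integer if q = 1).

1. A_x = -13  [A is the reflection of C across G]
2. A_y = 8  [A is the reflection of C across G]
   → A = (-13, 8)
3. F_x = -21/2  [F divides CG with CF:FG = 3/4:1/4]
4. F_y = -2  [F divides CG with CF:FG = 3/4:1/4]
   → F = (-21/2, -2)
5. E_x = -9/2  [DF ∥ EC ∩ FC ∥ DE]
6. E_y = -8  [DF ∥ EC ∩ FC ∥ DE]
   → E = (-9/2, -8)

A = (-13, 8)
E = (-9/2, -8)
F = (-21/2, -2)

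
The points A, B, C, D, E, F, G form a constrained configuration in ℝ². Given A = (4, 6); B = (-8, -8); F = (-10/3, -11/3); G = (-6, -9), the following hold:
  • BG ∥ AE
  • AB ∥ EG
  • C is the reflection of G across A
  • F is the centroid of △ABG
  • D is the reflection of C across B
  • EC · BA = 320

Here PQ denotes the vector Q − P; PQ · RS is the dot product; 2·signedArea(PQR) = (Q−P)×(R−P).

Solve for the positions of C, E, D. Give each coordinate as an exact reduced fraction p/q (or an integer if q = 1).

C = (14, 21)
D = (-30, -37)
E = (6, 5)

1. C_x = 14  [C is the reflection of G across A]
2. C_y = 21  [C is the reflection of G across A]
   → C = (14, 21)
3. E_x = 6  [AB ∥ EG ∩ BG ∥ AE]
4. E_y = 5  [AB ∥ EG ∩ BG ∥ AE]
   → E = (6, 5)
5. D_x = -30  [D is the reflection of C across B]
6. D_y = -37  [D is the reflection of C across B]
   → D = (-30, -37)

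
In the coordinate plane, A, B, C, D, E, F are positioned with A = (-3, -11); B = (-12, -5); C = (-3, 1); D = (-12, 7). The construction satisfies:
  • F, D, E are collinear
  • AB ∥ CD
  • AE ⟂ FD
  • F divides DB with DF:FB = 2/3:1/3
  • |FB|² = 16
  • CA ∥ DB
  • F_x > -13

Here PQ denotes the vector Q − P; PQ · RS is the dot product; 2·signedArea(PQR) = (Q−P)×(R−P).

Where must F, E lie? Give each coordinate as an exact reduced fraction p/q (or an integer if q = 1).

E = (-12, -11)
F = (-12, -1)

1. F_x = -12  [F divides DB with DF:FB = 2/3:1/3]
2. F_y = -1  [F divides DB with DF:FB = 2/3:1/3]
   → F = (-12, -1)
3. E_x = -12  [F, D, E are collinear ∩ AE ⟂ FD]
4. E_y = -11  [F, D, E are collinear ∩ AE ⟂ FD]
   → E = (-12, -11)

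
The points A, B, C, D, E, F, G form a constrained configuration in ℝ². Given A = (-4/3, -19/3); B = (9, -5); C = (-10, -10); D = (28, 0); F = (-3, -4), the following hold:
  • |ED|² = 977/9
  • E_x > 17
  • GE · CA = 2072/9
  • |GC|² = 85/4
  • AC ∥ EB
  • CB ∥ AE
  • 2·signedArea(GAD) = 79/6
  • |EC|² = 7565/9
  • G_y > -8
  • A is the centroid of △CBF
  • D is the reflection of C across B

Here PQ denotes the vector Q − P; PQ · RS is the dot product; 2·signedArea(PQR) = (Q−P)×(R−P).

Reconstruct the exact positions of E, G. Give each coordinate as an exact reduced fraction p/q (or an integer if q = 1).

E = (53/3, -4/3)
G = (-13/2, -7)

1. E_x = 53/3  [AC ∥ EB ∩ CB ∥ AE]
2. E_y = -4/3  [AC ∥ EB ∩ CB ∥ AE]
   → E = (53/3, -4/3)
3. G_x = -13/2  [GE · CA = 2072/9 ∩ 2·signedArea(GAD) = 79/6]
4. G_y = -7  [GE · CA = 2072/9 ∩ 2·signedArea(GAD) = 79/6]
   → G = (-13/2, -7)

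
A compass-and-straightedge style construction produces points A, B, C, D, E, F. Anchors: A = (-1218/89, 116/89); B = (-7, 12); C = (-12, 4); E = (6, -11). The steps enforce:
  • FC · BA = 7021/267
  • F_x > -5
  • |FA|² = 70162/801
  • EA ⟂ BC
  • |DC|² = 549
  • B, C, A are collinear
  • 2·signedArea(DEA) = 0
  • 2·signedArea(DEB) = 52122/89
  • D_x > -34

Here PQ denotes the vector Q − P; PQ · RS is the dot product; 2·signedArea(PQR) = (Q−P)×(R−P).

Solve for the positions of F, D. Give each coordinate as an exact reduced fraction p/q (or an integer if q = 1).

1. F_x = -13/3  [line 595/89·x + 952/89·y + 2975/267 = 0 ∩ |FA|² = 70162/801]
2. F_y = 5/3  [line 595/89·x + 952/89·y + 2975/267 = 0 ∩ |FA|² = 70162/801]
   → F = (-13/3, 5/3)
3. D_x = -2970/89  [2·signedArea(DEA) = 0 ∩ 2·signedArea(DEB) = 52122/89]
4. D_y = 1211/89  [2·signedArea(DEA) = 0 ∩ 2·signedArea(DEB) = 52122/89]
   → D = (-2970/89, 1211/89)

D = (-2970/89, 1211/89)
F = (-13/3, 5/3)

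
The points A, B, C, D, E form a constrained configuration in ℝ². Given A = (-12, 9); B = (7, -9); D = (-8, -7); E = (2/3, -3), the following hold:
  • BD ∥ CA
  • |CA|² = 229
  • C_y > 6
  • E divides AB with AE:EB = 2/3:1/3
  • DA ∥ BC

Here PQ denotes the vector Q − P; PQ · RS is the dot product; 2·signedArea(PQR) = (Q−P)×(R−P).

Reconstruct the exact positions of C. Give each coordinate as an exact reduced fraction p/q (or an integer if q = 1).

C = (3, 7)

1. C_x = 3  [BD ∥ CA ∩ DA ∥ BC]
2. C_y = 7  [BD ∥ CA ∩ DA ∥ BC]
   → C = (3, 7)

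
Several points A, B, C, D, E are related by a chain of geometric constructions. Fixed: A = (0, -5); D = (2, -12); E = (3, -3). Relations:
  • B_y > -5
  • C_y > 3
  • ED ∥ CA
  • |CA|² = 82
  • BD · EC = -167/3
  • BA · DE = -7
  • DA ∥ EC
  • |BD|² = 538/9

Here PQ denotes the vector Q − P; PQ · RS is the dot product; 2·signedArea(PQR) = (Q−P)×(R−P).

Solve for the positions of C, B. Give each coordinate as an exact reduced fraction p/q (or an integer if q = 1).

1. C_x = 1  [ED ∥ CA ∩ DA ∥ EC]
2. C_y = 4  [ED ∥ CA ∩ DA ∥ EC]
   → C = (1, 4)
3. B_x = 1  [BA · DE = -7 ∩ BD · EC = -167/3]
4. B_y = -13/3  [BA · DE = -7 ∩ BD · EC = -167/3]
   → B = (1, -13/3)

B = (1, -13/3)
C = (1, 4)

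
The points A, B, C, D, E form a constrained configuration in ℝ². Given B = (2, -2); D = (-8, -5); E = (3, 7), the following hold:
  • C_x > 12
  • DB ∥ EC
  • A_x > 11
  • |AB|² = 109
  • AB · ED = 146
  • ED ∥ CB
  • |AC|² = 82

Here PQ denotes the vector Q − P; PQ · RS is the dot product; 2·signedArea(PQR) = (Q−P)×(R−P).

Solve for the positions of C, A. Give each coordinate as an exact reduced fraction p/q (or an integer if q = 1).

A = (12, 1)
C = (13, 10)

1. C_x = 13  [ED ∥ CB ∩ DB ∥ EC]
2. C_y = 10  [ED ∥ CB ∩ DB ∥ EC]
   → C = (13, 10)
3. A_x = 12  [line 11·x + 12·y + -144 = 0 ∩ |AB|² = 109]
4. A_y = 1  [line 11·x + 12·y + -144 = 0 ∩ |AB|² = 109]
   → A = (12, 1)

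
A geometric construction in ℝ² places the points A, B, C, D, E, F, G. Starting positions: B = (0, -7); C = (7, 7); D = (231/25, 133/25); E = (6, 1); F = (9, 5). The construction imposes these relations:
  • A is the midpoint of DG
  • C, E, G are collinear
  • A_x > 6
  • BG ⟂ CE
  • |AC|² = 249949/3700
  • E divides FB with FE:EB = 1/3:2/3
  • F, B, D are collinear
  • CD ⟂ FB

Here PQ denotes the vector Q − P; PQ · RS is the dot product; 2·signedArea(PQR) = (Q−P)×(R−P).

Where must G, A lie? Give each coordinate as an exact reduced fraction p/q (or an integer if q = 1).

A = (12747/1850, -1127/925)
G = (168/37, -287/37)

1. G_x = 168/37  [C, E, G are collinear ∩ BG ⟂ CE]
2. G_y = -287/37  [C, E, G are collinear ∩ BG ⟂ CE]
   → G = (168/37, -287/37)
3. A_x = 12747/1850  [A is the midpoint of DG]
4. A_y = -1127/925  [A is the midpoint of DG]
   → A = (12747/1850, -1127/925)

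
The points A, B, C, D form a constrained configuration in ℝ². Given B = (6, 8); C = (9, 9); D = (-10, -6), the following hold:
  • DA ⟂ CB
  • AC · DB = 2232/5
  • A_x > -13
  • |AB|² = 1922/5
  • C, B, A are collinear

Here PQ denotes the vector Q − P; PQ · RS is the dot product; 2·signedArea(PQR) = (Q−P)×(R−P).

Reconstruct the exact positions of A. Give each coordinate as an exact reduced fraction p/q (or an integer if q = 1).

A = (-63/5, 9/5)

1. A_x = -63/5  [C, B, A are collinear ∩ DA ⟂ CB]
2. A_y = 9/5  [C, B, A are collinear ∩ DA ⟂ CB]
   → A = (-63/5, 9/5)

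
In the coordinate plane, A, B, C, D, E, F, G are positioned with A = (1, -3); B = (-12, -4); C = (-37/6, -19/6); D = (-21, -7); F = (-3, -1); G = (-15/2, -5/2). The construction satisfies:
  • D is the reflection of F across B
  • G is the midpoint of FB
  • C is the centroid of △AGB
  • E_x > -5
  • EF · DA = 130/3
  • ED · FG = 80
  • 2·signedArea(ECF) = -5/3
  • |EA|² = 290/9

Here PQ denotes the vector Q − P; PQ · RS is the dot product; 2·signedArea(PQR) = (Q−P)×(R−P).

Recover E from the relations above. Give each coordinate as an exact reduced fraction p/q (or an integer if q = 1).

1. E_x = -14/3  [2·signedArea(ECF) = -5/3 ∩ EF · DA = 130/3]
2. E_y = -8/3  [2·signedArea(ECF) = -5/3 ∩ EF · DA = 130/3]
   → E = (-14/3, -8/3)

E = (-14/3, -8/3)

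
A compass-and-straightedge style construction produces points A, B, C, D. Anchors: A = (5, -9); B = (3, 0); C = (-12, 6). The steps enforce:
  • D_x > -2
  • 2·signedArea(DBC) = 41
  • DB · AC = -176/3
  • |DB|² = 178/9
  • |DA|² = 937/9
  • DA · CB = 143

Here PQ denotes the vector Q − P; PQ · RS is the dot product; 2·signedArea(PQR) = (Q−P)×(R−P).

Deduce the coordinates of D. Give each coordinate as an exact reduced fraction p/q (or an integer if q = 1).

D = (-4/3, -1)

1. D_x = -4/3  [2·signedArea(DBC) = 41 ∩ DB · AC = -176/3]
2. D_y = -1  [2·signedArea(DBC) = 41 ∩ DB · AC = -176/3]
   → D = (-4/3, -1)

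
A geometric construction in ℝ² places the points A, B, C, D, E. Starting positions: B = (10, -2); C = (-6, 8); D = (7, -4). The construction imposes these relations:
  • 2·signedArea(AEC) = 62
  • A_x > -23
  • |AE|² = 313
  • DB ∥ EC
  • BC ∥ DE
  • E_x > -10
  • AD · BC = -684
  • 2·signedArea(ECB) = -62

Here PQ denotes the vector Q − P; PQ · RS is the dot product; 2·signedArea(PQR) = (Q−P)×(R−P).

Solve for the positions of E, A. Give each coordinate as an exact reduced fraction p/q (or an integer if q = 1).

A = (-22, 18)
E = (-9, 6)

1. E_x = -9  [DB ∥ EC ∩ BC ∥ DE]
2. E_y = 6  [DB ∥ EC ∩ BC ∥ DE]
   → E = (-9, 6)
3. A_x = -22  [AD · BC = -684 ∩ 2·signedArea(AEC) = 62]
4. A_y = 18  [AD · BC = -684 ∩ 2·signedArea(AEC) = 62]
   → A = (-22, 18)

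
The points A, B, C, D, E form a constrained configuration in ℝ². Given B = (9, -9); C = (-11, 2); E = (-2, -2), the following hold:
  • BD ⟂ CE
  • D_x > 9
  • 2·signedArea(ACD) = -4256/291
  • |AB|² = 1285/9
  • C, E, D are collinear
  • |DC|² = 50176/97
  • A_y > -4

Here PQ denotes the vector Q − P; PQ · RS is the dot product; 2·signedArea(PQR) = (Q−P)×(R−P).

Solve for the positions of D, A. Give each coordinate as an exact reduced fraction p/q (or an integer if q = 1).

A = (-4/3, -3)
D = (949/97, -702/97)

1. D_x = 949/97  [C, E, D are collinear ∩ BD ⟂ CE]
2. D_y = -702/97  [C, E, D are collinear ∩ BD ⟂ CE]
   → D = (949/97, -702/97)
3. A_x = -4/3  [line 896/97·x + 2016/97·y + 224/3 = 0 ∩ |AB|² = 1285/9]
4. A_y = -3  [line 896/97·x + 2016/97·y + 224/3 = 0 ∩ |AB|² = 1285/9]
   → A = (-4/3, -3)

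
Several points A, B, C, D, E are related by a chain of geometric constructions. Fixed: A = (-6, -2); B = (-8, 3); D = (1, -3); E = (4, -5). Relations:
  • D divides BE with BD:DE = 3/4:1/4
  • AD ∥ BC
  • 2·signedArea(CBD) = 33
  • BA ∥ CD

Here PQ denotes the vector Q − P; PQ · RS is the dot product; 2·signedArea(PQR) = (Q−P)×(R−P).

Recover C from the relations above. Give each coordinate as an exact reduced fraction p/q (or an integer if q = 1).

C = (-1, 2)

1. C_x = -1  [BA ∥ CD ∩ AD ∥ BC]
2. C_y = 2  [BA ∥ CD ∩ AD ∥ BC]
   → C = (-1, 2)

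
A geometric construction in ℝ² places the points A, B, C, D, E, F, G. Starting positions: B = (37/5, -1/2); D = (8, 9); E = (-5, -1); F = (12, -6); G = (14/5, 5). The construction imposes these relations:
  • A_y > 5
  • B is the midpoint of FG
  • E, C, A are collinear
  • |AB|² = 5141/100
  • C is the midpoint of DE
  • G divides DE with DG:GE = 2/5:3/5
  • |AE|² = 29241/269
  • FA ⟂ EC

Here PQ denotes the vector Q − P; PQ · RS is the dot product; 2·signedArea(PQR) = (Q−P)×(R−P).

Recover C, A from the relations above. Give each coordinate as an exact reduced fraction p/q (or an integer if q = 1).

1. C_x = 3/2  [C is the midpoint of DE]
2. C_y = 4  [C is the midpoint of DE]
   → C = (3/2, 4)
3. A_x = 878/269  [E, C, A are collinear ∩ FA ⟂ EC]
4. A_y = 1441/269  [E, C, A are collinear ∩ FA ⟂ EC]
   → A = (878/269, 1441/269)

A = (878/269, 1441/269)
C = (3/2, 4)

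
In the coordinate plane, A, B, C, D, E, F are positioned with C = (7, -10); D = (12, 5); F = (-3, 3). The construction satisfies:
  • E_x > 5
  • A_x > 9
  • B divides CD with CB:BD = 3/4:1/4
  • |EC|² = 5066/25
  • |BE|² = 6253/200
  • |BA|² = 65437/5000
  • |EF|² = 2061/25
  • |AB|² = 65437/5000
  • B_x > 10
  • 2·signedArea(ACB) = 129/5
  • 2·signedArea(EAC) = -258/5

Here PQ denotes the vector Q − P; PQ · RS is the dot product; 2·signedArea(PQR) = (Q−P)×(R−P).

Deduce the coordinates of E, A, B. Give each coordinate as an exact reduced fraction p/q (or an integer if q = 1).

1. B_x = 43/4  [B divides CD with CB:BD = 3/4:1/4]
2. B_y = 5/4  [B divides CD with CB:BD = 3/4:1/4]
   → B = (43/4, 5/4)
3. A_x = 48/5  [line -45/4·x + 15/4·y + 1809/20 = 0 ∩ |AB|² = 65437/5000]
4. A_y = 117/25  [line -45/4·x + 15/4·y + 1809/20 = 0 ∩ |AB|² = 65437/5000]
   → A = (48/5, 117/25)
5. E_x = 6  [line 367/25·x + -13/5·y + -1929/25 = 0 ∩ |EC|² = 5066/25]
6. E_y = 21/5  [line 367/25·x + -13/5·y + -1929/25 = 0 ∩ |EC|² = 5066/25]
   → E = (6, 21/5)

A = (48/5, 117/25)
B = (43/4, 5/4)
E = (6, 21/5)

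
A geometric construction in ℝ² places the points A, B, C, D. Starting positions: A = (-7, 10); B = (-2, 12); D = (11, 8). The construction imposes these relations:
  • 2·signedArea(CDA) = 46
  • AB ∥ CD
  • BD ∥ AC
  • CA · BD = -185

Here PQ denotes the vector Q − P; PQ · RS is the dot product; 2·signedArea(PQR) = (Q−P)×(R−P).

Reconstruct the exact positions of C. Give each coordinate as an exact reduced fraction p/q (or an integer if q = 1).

C = (6, 6)

1. C_x = 6  [AB ∥ CD ∩ BD ∥ AC]
2. C_y = 6  [AB ∥ CD ∩ BD ∥ AC]
   → C = (6, 6)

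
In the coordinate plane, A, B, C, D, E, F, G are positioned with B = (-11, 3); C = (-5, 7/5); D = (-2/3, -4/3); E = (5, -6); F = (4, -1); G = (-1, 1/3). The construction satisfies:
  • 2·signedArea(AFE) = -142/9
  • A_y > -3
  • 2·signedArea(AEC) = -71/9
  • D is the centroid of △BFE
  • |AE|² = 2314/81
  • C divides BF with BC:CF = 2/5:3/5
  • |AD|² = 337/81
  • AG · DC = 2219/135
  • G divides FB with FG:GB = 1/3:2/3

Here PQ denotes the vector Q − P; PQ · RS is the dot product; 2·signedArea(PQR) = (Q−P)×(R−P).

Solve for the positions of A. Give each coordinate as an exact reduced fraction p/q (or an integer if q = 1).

1. A_x = 10/9  [2·signedArea(AFE) = -142/9 ∩ AG · DC = 2219/135]
2. A_y = -7/3  [2·signedArea(AFE) = -142/9 ∩ AG · DC = 2219/135]
   → A = (10/9, -7/3)

A = (10/9, -7/3)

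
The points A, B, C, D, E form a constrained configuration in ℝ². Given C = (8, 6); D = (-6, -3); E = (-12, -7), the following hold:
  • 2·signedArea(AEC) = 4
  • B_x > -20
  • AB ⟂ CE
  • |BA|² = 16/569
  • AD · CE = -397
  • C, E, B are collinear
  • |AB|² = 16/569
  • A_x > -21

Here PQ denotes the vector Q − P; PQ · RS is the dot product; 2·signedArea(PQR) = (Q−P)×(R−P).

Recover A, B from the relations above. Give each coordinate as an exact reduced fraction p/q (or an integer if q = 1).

A = (-20, -12)
B = (-11328/569, -6908/569)

1. A_x = -20  [2·signedArea(AEC) = 4 ∩ AD · CE = -397]
2. A_y = -12  [2·signedArea(AEC) = 4 ∩ AD · CE = -397]
   → A = (-20, -12)
3. B_x = -11328/569  [C, E, B are collinear ∩ AB ⟂ CE]
4. B_y = -6908/569  [C, E, B are collinear ∩ AB ⟂ CE]
   → B = (-11328/569, -6908/569)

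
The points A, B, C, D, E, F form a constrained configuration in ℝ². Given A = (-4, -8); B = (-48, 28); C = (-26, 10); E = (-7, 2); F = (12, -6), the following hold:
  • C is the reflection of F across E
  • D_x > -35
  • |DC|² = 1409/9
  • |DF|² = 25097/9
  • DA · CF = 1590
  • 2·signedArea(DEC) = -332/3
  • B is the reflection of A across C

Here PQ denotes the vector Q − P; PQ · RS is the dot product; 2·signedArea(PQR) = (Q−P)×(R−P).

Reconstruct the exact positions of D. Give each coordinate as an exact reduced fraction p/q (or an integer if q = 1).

D = (-103/3, 58/3)

1. D_x = -103/3  [2·signedArea(DEC) = -332/3 ∩ DA · CF = 1590]
2. D_y = 58/3  [2·signedArea(DEC) = -332/3 ∩ DA · CF = 1590]
   → D = (-103/3, 58/3)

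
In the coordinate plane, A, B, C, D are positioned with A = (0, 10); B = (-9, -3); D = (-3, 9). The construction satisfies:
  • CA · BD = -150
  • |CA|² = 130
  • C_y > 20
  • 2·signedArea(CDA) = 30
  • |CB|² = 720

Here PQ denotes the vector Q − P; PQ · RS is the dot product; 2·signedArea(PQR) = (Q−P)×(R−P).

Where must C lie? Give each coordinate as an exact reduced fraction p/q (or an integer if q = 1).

C = (3, 21)

1. C_x = 3  [2·signedArea(CDA) = 30 ∩ CA · BD = -150]
2. C_y = 21  [2·signedArea(CDA) = 30 ∩ CA · BD = -150]
   → C = (3, 21)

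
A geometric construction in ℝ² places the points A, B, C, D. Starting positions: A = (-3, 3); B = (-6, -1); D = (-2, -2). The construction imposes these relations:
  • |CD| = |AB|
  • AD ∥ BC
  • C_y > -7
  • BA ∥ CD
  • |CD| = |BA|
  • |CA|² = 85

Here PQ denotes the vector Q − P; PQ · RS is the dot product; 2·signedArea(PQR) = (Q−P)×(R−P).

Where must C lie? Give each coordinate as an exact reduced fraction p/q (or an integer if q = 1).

1. C_x = -5  [BA ∥ CD ∩ AD ∥ BC]
2. C_y = -6  [BA ∥ CD ∩ AD ∥ BC]
   → C = (-5, -6)

C = (-5, -6)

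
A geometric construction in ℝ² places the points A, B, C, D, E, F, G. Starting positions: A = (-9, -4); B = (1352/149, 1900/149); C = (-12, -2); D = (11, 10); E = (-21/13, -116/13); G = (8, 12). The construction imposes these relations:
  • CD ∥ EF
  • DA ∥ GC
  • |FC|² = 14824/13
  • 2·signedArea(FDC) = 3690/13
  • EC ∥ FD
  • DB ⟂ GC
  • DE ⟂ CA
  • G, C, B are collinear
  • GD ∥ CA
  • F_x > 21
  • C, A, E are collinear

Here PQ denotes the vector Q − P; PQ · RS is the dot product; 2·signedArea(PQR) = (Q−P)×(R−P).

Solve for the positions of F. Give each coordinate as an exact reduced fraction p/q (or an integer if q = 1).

1. F_x = 278/13  [EC ∥ FD ∩ CD ∥ EF]
2. F_y = 40/13  [EC ∥ FD ∩ CD ∥ EF]
   → F = (278/13, 40/13)

F = (278/13, 40/13)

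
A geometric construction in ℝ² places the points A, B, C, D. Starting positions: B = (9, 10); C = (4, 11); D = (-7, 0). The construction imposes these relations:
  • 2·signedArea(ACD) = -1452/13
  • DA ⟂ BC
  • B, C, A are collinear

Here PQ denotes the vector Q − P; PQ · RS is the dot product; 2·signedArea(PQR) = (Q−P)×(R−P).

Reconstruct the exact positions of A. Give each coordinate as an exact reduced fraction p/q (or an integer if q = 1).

A = (-58/13, 165/13)

1. A_x = -58/13  [B, C, A are collinear ∩ DA ⟂ BC]
2. A_y = 165/13  [B, C, A are collinear ∩ DA ⟂ BC]
   → A = (-58/13, 165/13)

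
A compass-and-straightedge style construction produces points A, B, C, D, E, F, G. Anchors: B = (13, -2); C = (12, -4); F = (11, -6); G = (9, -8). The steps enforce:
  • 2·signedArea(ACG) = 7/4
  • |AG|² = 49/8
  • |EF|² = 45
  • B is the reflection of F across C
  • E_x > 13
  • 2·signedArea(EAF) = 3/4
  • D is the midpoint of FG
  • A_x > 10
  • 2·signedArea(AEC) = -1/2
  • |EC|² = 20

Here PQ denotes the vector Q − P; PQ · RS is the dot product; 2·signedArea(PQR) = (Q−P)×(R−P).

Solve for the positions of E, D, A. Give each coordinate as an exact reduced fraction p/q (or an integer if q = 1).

A = (43/4, -25/4)
D = (10, -7)
E = (14, 0)

1. D_x = 10  [D is the midpoint of FG]
2. D_y = -7  [D is the midpoint of FG]
   → D = (10, -7)
3. A_x = 43/4  [line 4·x + -3·y + -247/4 = 0 ∩ |AG|² = 49/8]
4. A_y = -25/4  [line 4·x + -3·y + -247/4 = 0 ∩ |AG|² = 49/8]
   → A = (43/4, -25/4)
5. E_x = 14  [2·signedArea(EAF) = 3/4 ∩ 2·signedArea(AEC) = -1/2]
6. E_y = 0  [2·signedArea(EAF) = 3/4 ∩ 2·signedArea(AEC) = -1/2]
   → E = (14, 0)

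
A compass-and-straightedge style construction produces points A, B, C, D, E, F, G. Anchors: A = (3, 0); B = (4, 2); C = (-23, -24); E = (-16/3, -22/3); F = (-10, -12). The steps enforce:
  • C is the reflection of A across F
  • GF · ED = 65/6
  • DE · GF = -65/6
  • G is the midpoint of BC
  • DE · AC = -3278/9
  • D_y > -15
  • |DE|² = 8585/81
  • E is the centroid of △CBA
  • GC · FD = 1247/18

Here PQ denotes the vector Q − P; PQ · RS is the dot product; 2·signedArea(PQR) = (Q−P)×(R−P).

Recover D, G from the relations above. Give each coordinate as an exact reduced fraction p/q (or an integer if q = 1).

D = (-115/9, -130/9)
G = (-19/2, -11)

1. G_x = -19/2  [G is the midpoint of BC]
2. G_y = -11  [G is the midpoint of BC]
   → G = (-19/2, -11)
3. D_x = -115/9  [DE · AC = -3278/9 ∩ GC · FD = 1247/18]
4. D_y = -130/9  [DE · AC = -3278/9 ∩ GC · FD = 1247/18]
   → D = (-115/9, -130/9)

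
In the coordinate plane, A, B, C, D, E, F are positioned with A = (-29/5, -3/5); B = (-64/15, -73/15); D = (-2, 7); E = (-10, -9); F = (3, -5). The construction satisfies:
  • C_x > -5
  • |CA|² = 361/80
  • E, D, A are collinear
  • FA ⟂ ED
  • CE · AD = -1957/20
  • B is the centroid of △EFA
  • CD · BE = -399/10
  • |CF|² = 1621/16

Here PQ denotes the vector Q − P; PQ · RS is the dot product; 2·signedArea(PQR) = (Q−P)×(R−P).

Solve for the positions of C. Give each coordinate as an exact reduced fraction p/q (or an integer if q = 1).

1. C_x = -97/20  [CD · BE = -399/10 ∩ CE · AD = -1957/20]
2. C_y = 13/10  [CD · BE = -399/10 ∩ CE · AD = -1957/20]
   → C = (-97/20, 13/10)

C = (-97/20, 13/10)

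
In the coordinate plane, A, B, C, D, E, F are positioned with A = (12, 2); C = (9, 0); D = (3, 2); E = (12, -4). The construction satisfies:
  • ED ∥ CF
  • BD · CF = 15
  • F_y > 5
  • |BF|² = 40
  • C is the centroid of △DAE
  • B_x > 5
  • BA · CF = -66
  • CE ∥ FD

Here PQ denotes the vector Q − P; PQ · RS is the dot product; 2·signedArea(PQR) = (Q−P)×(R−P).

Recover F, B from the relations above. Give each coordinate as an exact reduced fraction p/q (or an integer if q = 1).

B = (6, 4)
F = (0, 6)

1. F_x = 0  [CE ∥ FD ∩ ED ∥ CF]
2. F_y = 6  [CE ∥ FD ∩ ED ∥ CF]
   → F = (0, 6)
3. B_x = 6  [line 9·x + -6·y + -30 = 0 ∩ |BF|² = 40]
4. B_y = 4  [line 9·x + -6·y + -30 = 0 ∩ |BF|² = 40]
   → B = (6, 4)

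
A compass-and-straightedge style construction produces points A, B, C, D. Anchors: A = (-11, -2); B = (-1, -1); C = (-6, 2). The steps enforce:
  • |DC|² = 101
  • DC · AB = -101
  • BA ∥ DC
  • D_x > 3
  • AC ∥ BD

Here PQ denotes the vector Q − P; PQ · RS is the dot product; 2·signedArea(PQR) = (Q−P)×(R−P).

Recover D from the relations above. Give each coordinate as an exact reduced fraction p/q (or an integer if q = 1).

1. D_x = 4  [BA ∥ DC ∩ AC ∥ BD]
2. D_y = 3  [BA ∥ DC ∩ AC ∥ BD]
   → D = (4, 3)

D = (4, 3)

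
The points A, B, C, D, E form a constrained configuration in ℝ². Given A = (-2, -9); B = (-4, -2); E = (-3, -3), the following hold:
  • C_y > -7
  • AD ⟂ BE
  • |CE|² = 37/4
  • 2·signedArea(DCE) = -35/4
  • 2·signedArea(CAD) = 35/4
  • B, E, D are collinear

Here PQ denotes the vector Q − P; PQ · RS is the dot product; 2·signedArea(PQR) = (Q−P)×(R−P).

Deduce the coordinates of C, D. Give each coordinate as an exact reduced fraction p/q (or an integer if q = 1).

1. D_x = 1/2  [B, E, D are collinear ∩ AD ⟂ BE]
2. D_y = -13/2  [B, E, D are collinear ∩ AD ⟂ BE]
   → D = (1/2, -13/2)
3. C_x = -5/2  [2·signedArea(CAD) = 35/4 ∩ 2·signedArea(DCE) = -35/4]
4. C_y = -6  [2·signedArea(CAD) = 35/4 ∩ 2·signedArea(DCE) = -35/4]
   → C = (-5/2, -6)

C = (-5/2, -6)
D = (1/2, -13/2)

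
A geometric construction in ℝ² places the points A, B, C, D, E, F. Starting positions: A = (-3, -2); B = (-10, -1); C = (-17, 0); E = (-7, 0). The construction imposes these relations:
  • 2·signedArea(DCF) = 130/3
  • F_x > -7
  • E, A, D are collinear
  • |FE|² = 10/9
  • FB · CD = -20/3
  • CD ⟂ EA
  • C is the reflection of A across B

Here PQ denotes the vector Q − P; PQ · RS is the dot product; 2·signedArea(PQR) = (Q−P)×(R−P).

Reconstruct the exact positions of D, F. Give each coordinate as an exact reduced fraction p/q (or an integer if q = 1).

D = (-15, 4)
F = (-20/3, -1)

1. D_x = -15  [E, A, D are collinear ∩ CD ⟂ EA]
2. D_y = 4  [E, A, D are collinear ∩ CD ⟂ EA]
   → D = (-15, 4)
3. F_x = -20/3  [FB · CD = -20/3 ∩ 2·signedArea(DCF) = 130/3]
4. F_y = -1  [FB · CD = -20/3 ∩ 2·signedArea(DCF) = 130/3]
   → F = (-20/3, -1)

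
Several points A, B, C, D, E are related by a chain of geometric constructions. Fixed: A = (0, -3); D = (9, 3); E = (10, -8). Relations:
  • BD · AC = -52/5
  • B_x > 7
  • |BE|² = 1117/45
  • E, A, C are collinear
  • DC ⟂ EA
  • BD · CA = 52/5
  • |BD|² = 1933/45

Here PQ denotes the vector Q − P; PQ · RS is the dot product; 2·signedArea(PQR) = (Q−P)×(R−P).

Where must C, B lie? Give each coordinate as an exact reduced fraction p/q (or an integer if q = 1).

B = (119/15, -52/15)
C = (24/5, -27/5)

1. C_x = 24/5  [E, A, C are collinear ∩ DC ⟂ EA]
2. C_y = -27/5  [E, A, C are collinear ∩ DC ⟂ EA]
   → C = (24/5, -27/5)
3. B_x = 119/15  [line 24/5·x + -12/5·y + -232/5 = 0 ∩ |BE|² = 1117/45]
4. B_y = -52/15  [line 24/5·x + -12/5·y + -232/5 = 0 ∩ |BE|² = 1117/45]
   → B = (119/15, -52/15)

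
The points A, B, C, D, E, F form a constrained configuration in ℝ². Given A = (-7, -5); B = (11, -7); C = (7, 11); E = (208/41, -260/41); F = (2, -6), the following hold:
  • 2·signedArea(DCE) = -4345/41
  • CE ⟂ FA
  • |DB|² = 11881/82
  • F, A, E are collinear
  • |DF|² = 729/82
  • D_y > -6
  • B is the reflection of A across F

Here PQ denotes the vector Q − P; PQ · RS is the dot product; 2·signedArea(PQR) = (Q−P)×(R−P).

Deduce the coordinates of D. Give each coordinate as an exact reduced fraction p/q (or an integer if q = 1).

D = (-79/82, -465/82)

1. D_x = -79/82  [line 711/41·x + -79/41·y + 237/41 = 0 ∩ |DF|² = 729/82]
2. D_y = -465/82  [line 711/41·x + -79/41·y + 237/41 = 0 ∩ |DF|² = 729/82]
   → D = (-79/82, -465/82)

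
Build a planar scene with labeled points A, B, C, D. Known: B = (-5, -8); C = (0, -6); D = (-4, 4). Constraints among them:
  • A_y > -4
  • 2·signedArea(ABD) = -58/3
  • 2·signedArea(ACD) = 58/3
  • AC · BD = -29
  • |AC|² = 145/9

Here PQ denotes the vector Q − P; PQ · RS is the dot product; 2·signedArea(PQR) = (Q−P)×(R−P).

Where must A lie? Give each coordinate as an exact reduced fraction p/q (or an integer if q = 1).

A = (-3, -10/3)

1. A_x = -3  [2·signedArea(ACD) = 58/3 ∩ AC · BD = -29]
2. A_y = -10/3  [2·signedArea(ACD) = 58/3 ∩ AC · BD = -29]
   → A = (-3, -10/3)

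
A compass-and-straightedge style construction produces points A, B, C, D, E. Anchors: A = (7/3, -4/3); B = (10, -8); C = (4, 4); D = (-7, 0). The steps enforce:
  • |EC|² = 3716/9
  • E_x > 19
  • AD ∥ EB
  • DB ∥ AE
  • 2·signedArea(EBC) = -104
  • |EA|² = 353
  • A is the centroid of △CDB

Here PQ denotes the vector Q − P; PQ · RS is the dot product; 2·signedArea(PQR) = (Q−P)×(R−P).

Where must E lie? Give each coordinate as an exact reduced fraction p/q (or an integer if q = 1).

E = (58/3, -28/3)

1. E_x = 58/3  [AD ∥ EB ∩ DB ∥ AE]
2. E_y = -28/3  [AD ∥ EB ∩ DB ∥ AE]
   → E = (58/3, -28/3)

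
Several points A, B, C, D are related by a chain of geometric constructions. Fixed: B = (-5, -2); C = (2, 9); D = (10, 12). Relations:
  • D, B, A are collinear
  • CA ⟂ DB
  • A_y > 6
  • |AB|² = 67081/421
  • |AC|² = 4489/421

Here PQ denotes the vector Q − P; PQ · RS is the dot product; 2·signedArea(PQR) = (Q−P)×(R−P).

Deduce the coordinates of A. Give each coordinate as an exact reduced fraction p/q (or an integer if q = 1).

1. A_x = 1780/421  [D, B, A are collinear ∩ CA ⟂ DB]
2. A_y = 2784/421  [D, B, A are collinear ∩ CA ⟂ DB]
   → A = (1780/421, 2784/421)

A = (1780/421, 2784/421)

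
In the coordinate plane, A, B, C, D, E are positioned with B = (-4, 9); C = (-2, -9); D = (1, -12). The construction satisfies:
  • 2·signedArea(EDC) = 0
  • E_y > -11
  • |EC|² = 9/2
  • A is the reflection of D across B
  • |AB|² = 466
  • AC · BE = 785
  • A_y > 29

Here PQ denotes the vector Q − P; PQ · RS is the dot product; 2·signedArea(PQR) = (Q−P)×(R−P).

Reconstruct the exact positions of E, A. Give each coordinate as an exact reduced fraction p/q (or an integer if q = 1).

1. A_x = -9  [A is the reflection of D across B]
2. A_y = 30  [A is the reflection of D across B]
   → A = (-9, 30)
3. E_x = -1/2  [2·signedArea(EDC) = 0 ∩ AC · BE = 785]
4. E_y = -21/2  [2·signedArea(EDC) = 0 ∩ AC · BE = 785]
   → E = (-1/2, -21/2)

A = (-9, 30)
E = (-1/2, -21/2)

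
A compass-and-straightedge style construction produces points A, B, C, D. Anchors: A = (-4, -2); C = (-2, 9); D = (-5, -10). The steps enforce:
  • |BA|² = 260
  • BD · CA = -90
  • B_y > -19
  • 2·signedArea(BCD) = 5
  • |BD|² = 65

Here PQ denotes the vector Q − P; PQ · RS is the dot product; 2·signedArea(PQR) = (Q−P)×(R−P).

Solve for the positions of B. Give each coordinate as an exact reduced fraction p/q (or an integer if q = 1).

1. B_x = -6  [2·signedArea(BCD) = 5 ∩ BD · CA = -90]
2. B_y = -18  [2·signedArea(BCD) = 5 ∩ BD · CA = -90]
   → B = (-6, -18)

B = (-6, -18)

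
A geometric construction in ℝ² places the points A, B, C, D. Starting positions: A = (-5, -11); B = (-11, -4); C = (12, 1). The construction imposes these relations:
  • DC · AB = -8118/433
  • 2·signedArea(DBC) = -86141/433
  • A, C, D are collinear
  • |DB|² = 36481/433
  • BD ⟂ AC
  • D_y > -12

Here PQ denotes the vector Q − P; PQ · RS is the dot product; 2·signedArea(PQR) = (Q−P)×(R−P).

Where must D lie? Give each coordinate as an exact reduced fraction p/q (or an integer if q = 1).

1. D_x = -2471/433  [A, C, D are collinear ∩ BD ⟂ AC]
2. D_y = -4979/433  [A, C, D are collinear ∩ BD ⟂ AC]
   → D = (-2471/433, -4979/433)

D = (-2471/433, -4979/433)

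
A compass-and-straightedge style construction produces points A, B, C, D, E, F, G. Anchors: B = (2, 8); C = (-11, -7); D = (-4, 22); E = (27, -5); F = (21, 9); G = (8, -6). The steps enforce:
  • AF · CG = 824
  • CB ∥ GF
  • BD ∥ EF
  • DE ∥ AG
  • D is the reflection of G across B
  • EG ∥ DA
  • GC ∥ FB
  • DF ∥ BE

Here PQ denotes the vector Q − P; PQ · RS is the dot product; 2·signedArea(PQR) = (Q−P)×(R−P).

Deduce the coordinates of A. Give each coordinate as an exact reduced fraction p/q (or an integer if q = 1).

A = (-23, 21)

1. A_x = -23  [DE ∥ AG ∩ EG ∥ DA]
2. A_y = 21  [DE ∥ AG ∩ EG ∥ DA]
   → A = (-23, 21)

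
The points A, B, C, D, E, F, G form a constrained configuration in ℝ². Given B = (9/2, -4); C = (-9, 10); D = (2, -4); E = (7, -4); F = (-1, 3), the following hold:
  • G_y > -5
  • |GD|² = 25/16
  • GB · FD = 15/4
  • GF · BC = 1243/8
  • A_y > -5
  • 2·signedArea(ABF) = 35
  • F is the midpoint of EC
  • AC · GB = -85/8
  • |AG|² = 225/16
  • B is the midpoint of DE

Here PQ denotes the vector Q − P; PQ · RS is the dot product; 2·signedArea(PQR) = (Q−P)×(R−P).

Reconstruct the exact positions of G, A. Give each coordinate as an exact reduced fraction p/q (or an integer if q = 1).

A = (-1/2, -4)
G = (13/4, -4)

1. G_x = 13/4  [GF · BC = 1243/8 ∩ GB · FD = 15/4]
2. G_y = -4  [GF · BC = 1243/8 ∩ GB · FD = 15/4]
   → G = (13/4, -4)
3. A_x = -1/2  [2·signedArea(ABF) = 35 ∩ AC · GB = -85/8]
4. A_y = -4  [2·signedArea(ABF) = 35 ∩ AC · GB = -85/8]
   → A = (-1/2, -4)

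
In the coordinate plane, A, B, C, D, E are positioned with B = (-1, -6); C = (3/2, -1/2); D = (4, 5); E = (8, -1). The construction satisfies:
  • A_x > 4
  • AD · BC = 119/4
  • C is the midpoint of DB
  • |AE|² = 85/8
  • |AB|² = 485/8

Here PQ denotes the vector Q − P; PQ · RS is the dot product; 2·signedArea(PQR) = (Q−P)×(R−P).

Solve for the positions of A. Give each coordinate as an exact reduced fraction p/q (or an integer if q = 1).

1. A_x = 19/4  [line -5/2·x + -11/2·y + 31/4 = 0 ∩ |AB|² = 485/8]
2. A_y = -3/4  [line -5/2·x + -11/2·y + 31/4 = 0 ∩ |AB|² = 485/8]
   → A = (19/4, -3/4)

A = (19/4, -3/4)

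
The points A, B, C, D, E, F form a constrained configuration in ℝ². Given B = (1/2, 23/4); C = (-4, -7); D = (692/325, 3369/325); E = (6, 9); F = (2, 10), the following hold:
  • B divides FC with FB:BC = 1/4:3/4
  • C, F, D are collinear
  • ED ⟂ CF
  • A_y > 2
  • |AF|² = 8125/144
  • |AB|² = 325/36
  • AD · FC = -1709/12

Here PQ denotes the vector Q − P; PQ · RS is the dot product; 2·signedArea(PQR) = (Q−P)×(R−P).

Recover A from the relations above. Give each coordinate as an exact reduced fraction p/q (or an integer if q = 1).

1. A_x = -1/2  [line 6·x + 17·y + -559/12 = 0 ∩ |AB|² = 325/36]
2. A_y = 35/12  [line 6·x + 17·y + -559/12 = 0 ∩ |AB|² = 325/36]
   → A = (-1/2, 35/12)

A = (-1/2, 35/12)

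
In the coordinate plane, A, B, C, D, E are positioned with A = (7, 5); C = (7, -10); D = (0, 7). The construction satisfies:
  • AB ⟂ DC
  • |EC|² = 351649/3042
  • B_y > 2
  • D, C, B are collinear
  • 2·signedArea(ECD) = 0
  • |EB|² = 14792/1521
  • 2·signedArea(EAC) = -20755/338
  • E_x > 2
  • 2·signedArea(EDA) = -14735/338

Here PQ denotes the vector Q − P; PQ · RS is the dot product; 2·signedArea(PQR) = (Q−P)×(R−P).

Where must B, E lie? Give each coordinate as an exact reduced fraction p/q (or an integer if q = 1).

1. B_x = 581/338  [D, C, B are collinear ∩ AB ⟂ DC]
2. B_y = 955/338  [D, C, B are collinear ∩ AB ⟂ DC]
   → B = (581/338, 955/338)
3. E_x = 2947/1014  [2·signedArea(ECD) = 0 ∩ 2·signedArea(EDA) = -14735/338]
4. E_y = -59/1014  [2·signedArea(ECD) = 0 ∩ 2·signedArea(EDA) = -14735/338]
   → E = (2947/1014, -59/1014)

B = (581/338, 955/338)
E = (2947/1014, -59/1014)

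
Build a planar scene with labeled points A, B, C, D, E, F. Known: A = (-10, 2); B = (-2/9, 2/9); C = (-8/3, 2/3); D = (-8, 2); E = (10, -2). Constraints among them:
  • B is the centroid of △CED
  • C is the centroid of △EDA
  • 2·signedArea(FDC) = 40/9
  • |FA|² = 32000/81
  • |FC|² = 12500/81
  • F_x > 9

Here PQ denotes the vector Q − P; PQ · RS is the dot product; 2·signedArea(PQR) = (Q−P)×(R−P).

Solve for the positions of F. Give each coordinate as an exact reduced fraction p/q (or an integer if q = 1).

1. F_x = 86/9  [line 4/3·x + 16/3·y + -40/9 = 0 ∩ |FC|² = 12500/81]
2. F_y = -14/9  [line 4/3·x + 16/3·y + -40/9 = 0 ∩ |FC|² = 12500/81]
   → F = (86/9, -14/9)

F = (86/9, -14/9)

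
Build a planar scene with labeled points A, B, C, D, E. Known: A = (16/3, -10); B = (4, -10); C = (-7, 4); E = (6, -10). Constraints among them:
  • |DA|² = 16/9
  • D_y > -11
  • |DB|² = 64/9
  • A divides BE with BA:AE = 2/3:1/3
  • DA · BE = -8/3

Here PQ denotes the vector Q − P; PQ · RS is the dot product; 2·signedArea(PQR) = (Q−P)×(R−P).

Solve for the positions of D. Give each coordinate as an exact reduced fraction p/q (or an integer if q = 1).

1. D_x = 20/3  [DA · BE = -8/3]
2. D_y = -10  [|DA|² = 16/9]
   → D = (20/3, -10)

D = (20/3, -10)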